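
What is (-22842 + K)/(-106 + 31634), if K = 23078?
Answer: 59/7882 ≈ 0.0074854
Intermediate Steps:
(-22842 + K)/(-106 + 31634) = (-22842 + 23078)/(-106 + 31634) = 236/31528 = 236*(1/31528) = 59/7882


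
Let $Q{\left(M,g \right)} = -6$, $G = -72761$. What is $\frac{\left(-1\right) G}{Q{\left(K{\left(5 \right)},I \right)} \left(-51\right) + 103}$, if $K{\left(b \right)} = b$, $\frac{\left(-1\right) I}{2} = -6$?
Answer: $\frac{72761}{409} \approx 177.9$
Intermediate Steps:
$I = 12$ ($I = \left(-2\right) \left(-6\right) = 12$)
$\frac{\left(-1\right) G}{Q{\left(K{\left(5 \right)},I \right)} \left(-51\right) + 103} = \frac{\left(-1\right) \left(-72761\right)}{\left(-6\right) \left(-51\right) + 103} = \frac{72761}{306 + 103} = \frac{72761}{409}$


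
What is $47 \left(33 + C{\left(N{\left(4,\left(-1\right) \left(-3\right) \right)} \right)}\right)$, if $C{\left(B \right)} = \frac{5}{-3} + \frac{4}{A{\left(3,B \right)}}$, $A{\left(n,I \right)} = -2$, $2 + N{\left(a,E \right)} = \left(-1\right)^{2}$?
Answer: $\frac{4136}{3} \approx 1378.7$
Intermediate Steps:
$N{\left(a,E \right)} = -1$ ($N{\left(a,E \right)} = -2 + \left(-1\right)^{2} = -2 + 1 = -1$)
$C{\left(B \right)} = - \frac{11}{3}$ ($C{\left(B \right)} = \frac{5}{-3} + \frac{4}{-2} = 5 \left(- \frac{1}{3}\right) + 4 \left(- \frac{1}{2}\right) = - \frac{5}{3} - 2 = - \frac{11}{3}$)
$47 \left(33 + C{\left(N{\left(4,\left(-1\right) \left(-3\right) \right)} \right)}\right) = 47 \left(33 - \frac{11}{3}\right) = 47 \cdot \frac{88}{3} = \frac{4136}{3}$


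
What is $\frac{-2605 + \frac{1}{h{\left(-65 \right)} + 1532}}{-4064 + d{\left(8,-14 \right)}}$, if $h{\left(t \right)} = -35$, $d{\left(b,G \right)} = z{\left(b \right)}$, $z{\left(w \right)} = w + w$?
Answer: $\frac{974921}{1514964} \approx 0.64353$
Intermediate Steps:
$z{\left(w \right)} = 2 w$
$d{\left(b,G \right)} = 2 b$
$\frac{-2605 + \frac{1}{h{\left(-65 \right)} + 1532}}{-4064 + d{\left(8,-14 \right)}} = \frac{-2605 + \frac{1}{-35 + 1532}}{-4064 + 2 \cdot 8} = \frac{-2605 + \frac{1}{1497}}{-4064 + 16} = \frac{-2605 + \frac{1}{1497}}{-4048} = \left(- \frac{3899684}{1497}\right) \left(- \frac{1}{4048}\right) = \frac{974921}{1514964}$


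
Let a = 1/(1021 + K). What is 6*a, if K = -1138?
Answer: -2/39 ≈ -0.051282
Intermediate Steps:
a = -1/117 (a = 1/(1021 - 1138) = 1/(-117) = -1/117 ≈ -0.0085470)
6*a = 6*(-1/117) = -2/39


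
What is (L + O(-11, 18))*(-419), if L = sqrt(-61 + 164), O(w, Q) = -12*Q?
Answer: 90504 - 419*sqrt(103) ≈ 86252.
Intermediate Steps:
L = sqrt(103) ≈ 10.149
(L + O(-11, 18))*(-419) = (sqrt(103) - 12*18)*(-419) = (sqrt(103) - 216)*(-419) = (-216 + sqrt(103))*(-419) = 90504 - 419*sqrt(103)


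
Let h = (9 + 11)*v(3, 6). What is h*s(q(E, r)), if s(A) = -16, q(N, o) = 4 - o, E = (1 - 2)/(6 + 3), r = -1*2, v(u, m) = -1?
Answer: 320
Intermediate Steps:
r = -2
h = -20 (h = (9 + 11)*(-1) = 20*(-1) = -20)
E = -⅑ (E = -1/9 = -1*⅑ = -⅑ ≈ -0.11111)
h*s(q(E, r)) = -20*(-16) = 320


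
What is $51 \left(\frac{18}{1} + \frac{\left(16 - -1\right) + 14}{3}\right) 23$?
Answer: $33235$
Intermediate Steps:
$51 \left(\frac{18}{1} + \frac{\left(16 - -1\right) + 14}{3}\right) 23 = 51 \left(18 \cdot 1 + \left(\left(16 + 1\right) + 14\right) \frac{1}{3}\right) 23 = 51 \left(18 + \left(17 + 14\right) \frac{1}{3}\right) 23 = 51 \left(18 + 31 \cdot \frac{1}{3}\right) 23 = 51 \left(18 + \frac{31}{3}\right) 23 = 51 \cdot \frac{85}{3} \cdot 23 = 1445 \cdot 23 = 33235$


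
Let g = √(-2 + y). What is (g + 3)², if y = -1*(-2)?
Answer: 9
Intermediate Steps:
y = 2
g = 0 (g = √(-2 + 2) = √0 = 0)
(g + 3)² = (0 + 3)² = 3² = 9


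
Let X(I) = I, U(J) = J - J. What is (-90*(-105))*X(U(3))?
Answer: 0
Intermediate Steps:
U(J) = 0
(-90*(-105))*X(U(3)) = -90*(-105)*0 = 9450*0 = 0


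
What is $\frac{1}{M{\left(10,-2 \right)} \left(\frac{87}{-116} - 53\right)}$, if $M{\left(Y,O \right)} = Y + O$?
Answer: $- \frac{1}{430} \approx -0.0023256$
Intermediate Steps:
$M{\left(Y,O \right)} = O + Y$
$\frac{1}{M{\left(10,-2 \right)} \left(\frac{87}{-116} - 53\right)} = \frac{1}{\left(-2 + 10\right) \left(\frac{87}{-116} - 53\right)} = \frac{1}{8 \left(87 \left(- \frac{1}{116}\right) - 53\right)} = \frac{1}{8 \left(- \frac{3}{4} - 53\right)} = \frac{1}{8 \left(- \frac{215}{4}\right)} = \frac{1}{-430} = - \frac{1}{430}$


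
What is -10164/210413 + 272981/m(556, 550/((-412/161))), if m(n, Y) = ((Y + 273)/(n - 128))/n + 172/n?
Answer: 402246900146298364/456201204681 ≈ 8.8173e+5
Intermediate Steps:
m(n, Y) = 172/n + (273 + Y)/(n*(-128 + n)) (m(n, Y) = ((273 + Y)/(-128 + n))/n + 172/n = (273 + Y)/(n*(-128 + n)) + 172/n = 172/n + (273 + Y)/(n*(-128 + n)))
-10164/210413 + 272981/m(556, 550/((-412/161))) = -10164/210413 + 272981/(((-21743 + 550/((-412/161)) + 172*556)/(556*(-128 + 556)))) = -10164*1/210413 + 272981/(((1/556)*(-21743 + 550/((-412*1/161)) + 95632)/428)) = -1452/30059 + 272981/(((1/556)*(1/428)*(-21743 + 550/(-412/161) + 95632))) = -1452/30059 + 272981/(((1/556)*(1/428)*(-21743 + 550*(-161/412) + 95632))) = -1452/30059 + 272981/(((1/556)*(1/428)*(-21743 - 44275/206 + 95632))) = -1452/30059 + 272981/(((1/556)*(1/428)*(15176859/206))) = -1452/30059 + 272981/(15176859/49021408) = -1452/30059 + 272981*(49021408/15176859) = -1452/30059 + 13381912977248/15176859 = 402246900146298364/456201204681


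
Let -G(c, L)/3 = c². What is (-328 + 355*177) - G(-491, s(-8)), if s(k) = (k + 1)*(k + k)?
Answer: 785750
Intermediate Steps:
s(k) = 2*k*(1 + k) (s(k) = (1 + k)*(2*k) = 2*k*(1 + k))
G(c, L) = -3*c²
(-328 + 355*177) - G(-491, s(-8)) = (-328 + 355*177) - (-3)*(-491)² = (-328 + 62835) - (-3)*241081 = 62507 - 1*(-723243) = 62507 + 723243 = 785750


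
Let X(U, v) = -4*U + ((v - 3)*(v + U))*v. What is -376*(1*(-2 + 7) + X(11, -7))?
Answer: -90616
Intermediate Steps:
X(U, v) = -4*U + v*(-3 + v)*(U + v) (X(U, v) = -4*U + ((-3 + v)*(U + v))*v = -4*U + v*(-3 + v)*(U + v))
-376*(1*(-2 + 7) + X(11, -7)) = -376*(1*(-2 + 7) + ((-7)³ - 4*11 - 3*(-7)² + 11*(-7)² - 3*11*(-7))) = -376*(1*5 + (-343 - 44 - 3*49 + 11*49 + 231)) = -376*(5 + (-343 - 44 - 147 + 539 + 231)) = -376*(5 + 236) = -376*241 = -90616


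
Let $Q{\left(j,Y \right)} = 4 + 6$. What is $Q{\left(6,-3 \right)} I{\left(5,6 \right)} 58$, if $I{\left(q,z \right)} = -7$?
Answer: $-4060$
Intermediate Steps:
$Q{\left(j,Y \right)} = 10$
$Q{\left(6,-3 \right)} I{\left(5,6 \right)} 58 = 10 \left(-7\right) 58 = \left(-70\right) 58 = -4060$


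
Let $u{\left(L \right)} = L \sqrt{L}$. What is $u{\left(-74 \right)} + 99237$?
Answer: $99237 - 74 i \sqrt{74} \approx 99237.0 - 636.57 i$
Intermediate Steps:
$u{\left(L \right)} = L^{\frac{3}{2}}$
$u{\left(-74 \right)} + 99237 = \left(-74\right)^{\frac{3}{2}} + 99237 = - 74 i \sqrt{74} + 99237 = 99237 - 74 i \sqrt{74}$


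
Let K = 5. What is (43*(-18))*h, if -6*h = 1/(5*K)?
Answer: 129/25 ≈ 5.1600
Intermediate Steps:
h = -1/150 (h = -1/(6*(5*5)) = -⅙/25 = -⅙*1/25 = -1/150 ≈ -0.0066667)
(43*(-18))*h = (43*(-18))*(-1/150) = -774*(-1/150) = 129/25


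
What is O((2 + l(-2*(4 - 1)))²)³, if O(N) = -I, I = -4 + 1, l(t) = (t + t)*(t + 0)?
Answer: 27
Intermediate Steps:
l(t) = 2*t² (l(t) = (2*t)*t = 2*t²)
I = -3
O(N) = 3 (O(N) = -1*(-3) = 3)
O((2 + l(-2*(4 - 1)))²)³ = 3³ = 27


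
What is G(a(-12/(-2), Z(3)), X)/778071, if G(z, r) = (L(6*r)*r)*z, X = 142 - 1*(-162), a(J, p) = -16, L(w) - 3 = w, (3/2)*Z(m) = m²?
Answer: -423168/37051 ≈ -11.421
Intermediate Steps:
Z(m) = 2*m²/3
L(w) = 3 + w
X = 304 (X = 142 + 162 = 304)
G(z, r) = r*z*(3 + 6*r) (G(z, r) = ((3 + 6*r)*r)*z = (r*(3 + 6*r))*z = r*z*(3 + 6*r))
G(a(-12/(-2), Z(3)), X)/778071 = (3*304*(-16)*(1 + 2*304))/778071 = (3*304*(-16)*(1 + 608))*(1/778071) = (3*304*(-16)*609)*(1/778071) = -8886528*1/778071 = -423168/37051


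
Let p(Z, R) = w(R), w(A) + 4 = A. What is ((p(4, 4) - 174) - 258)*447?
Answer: -193104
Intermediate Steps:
w(A) = -4 + A
p(Z, R) = -4 + R
((p(4, 4) - 174) - 258)*447 = (((-4 + 4) - 174) - 258)*447 = ((0 - 174) - 258)*447 = (-174 - 258)*447 = -432*447 = -193104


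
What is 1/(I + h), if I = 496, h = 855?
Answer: 1/1351 ≈ 0.00074019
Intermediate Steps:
1/(I + h) = 1/(496 + 855) = 1/1351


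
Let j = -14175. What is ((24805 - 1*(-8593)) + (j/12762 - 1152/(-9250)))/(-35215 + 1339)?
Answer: -219025965893/222167277000 ≈ -0.98586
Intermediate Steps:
((24805 - 1*(-8593)) + (j/12762 - 1152/(-9250)))/(-35215 + 1339) = ((24805 - 1*(-8593)) + (-14175/12762 - 1152/(-9250)))/(-35215 + 1339) = ((24805 + 8593) + (-14175*1/12762 - 1152*(-1/9250)))/(-33876) = (33398 + (-1575/1418 + 576/4625))*(-1/33876) = (33398 - 6467607/6558250)*(-1/33876) = (219025965893/6558250)*(-1/33876) = -219025965893/222167277000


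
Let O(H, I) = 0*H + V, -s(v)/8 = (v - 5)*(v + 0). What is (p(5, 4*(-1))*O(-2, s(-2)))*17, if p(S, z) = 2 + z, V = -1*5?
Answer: 170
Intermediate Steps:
V = -5
s(v) = -8*v*(-5 + v) (s(v) = -8*(v - 5)*(v + 0) = -8*(-5 + v)*v = -8*v*(-5 + v))
O(H, I) = -5 (O(H, I) = 0*H - 5 = 0 - 5 = -5)
(p(5, 4*(-1))*O(-2, s(-2)))*17 = ((2 + 4*(-1))*(-5))*17 = ((2 - 4)*(-5))*17 = -2*(-5)*17 = 10*17 = 170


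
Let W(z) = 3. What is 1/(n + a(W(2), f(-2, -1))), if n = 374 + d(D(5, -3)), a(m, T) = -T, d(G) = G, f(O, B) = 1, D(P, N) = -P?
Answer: 1/368 ≈ 0.0027174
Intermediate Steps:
n = 369 (n = 374 - 1*5 = 374 - 5 = 369)
1/(n + a(W(2), f(-2, -1))) = 1/(369 - 1*1) = 1/(369 - 1) = 1/368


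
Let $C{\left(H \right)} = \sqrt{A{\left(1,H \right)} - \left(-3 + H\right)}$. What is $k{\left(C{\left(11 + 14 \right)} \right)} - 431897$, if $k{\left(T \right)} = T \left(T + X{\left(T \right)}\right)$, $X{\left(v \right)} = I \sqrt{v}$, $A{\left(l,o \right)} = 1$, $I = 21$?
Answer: $-431918 + 21 i 21^{\frac{3}{4}} \sqrt{i} \approx -4.3206 \cdot 10^{5} + 145.67 i$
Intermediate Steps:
$C{\left(H \right)} = \sqrt{4 - H}$ ($C{\left(H \right)} = \sqrt{1 - \left(-3 + H\right)} = \sqrt{4 - H}$)
$X{\left(v \right)} = 21 \sqrt{v}$
$k{\left(T \right)} = T \left(T + 21 \sqrt{T}\right)$
$k{\left(C{\left(11 + 14 \right)} \right)} - 431897 = \sqrt{4 - \left(11 + 14\right)} \left(\sqrt{4 - \left(11 + 14\right)} + 21 \sqrt{\sqrt{4 - \left(11 + 14\right)}}\right) - 431897 = \sqrt{4 - 25} \left(\sqrt{4 - 25} + 21 \sqrt{\sqrt{4 - 25}}\right) - 431897 = \sqrt{-21} \left(\sqrt{-21} + 21 \sqrt{\sqrt{-21}}\right) - 431897 = i \sqrt{21} \left(i \sqrt{21} + 21 \sqrt{i \sqrt{21}}\right) - 431897 = i \sqrt{21} \left(i \sqrt{21} + 21 \sqrt[4]{21} \sqrt{i}\right) - 431897 = -431897 + i \sqrt{21} \left(i \sqrt{21} + 21 \sqrt[4]{21} \sqrt{i}\right)$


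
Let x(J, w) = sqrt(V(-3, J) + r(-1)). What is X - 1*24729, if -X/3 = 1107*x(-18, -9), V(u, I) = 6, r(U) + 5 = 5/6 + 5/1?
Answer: -24729 - 1107*sqrt(246)/2 ≈ -33410.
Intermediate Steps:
r(U) = 5/6 (r(U) = -5 + (5/6 + 5/1) = -5 + (5*(1/6) + 5*1) = -5 + (5/6 + 5) = -5 + 35/6 = 5/6)
x(J, w) = sqrt(246)/6 (x(J, w) = sqrt(6 + 5/6) = sqrt(41/6) = sqrt(246)/6)
X = -1107*sqrt(246)/2 (X = -3321*sqrt(246)/6 = -1107*sqrt(246)/2 ≈ -8681.3)
X - 1*24729 = -1107*sqrt(246)/2 - 1*24729 = -1107*sqrt(246)/2 - 24729 = -24729 - 1107*sqrt(246)/2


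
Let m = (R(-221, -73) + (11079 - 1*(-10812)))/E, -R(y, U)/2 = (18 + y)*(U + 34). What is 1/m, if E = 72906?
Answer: 24302/2019 ≈ 12.037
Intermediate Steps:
R(y, U) = -2*(18 + y)*(34 + U) (R(y, U) = -2*(18 + y)*(U + 34) = -2*(18 + y)*(34 + U))
m = 2019/24302 (m = ((-1224 - 68*(-221) - 36*(-73) - 2*(-73)*(-221)) + (11079 - 1*(-10812)))/72906 = ((-1224 + 15028 + 2628 - 32266) + (11079 + 10812))*(1/72906) = (-15834 + 21891)*(1/72906) = 6057*(1/72906) = 2019/24302 ≈ 0.083080)
1/m = 1/(2019/24302) = 24302/2019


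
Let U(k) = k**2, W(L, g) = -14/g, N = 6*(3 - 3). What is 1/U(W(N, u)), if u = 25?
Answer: 625/196 ≈ 3.1888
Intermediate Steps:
N = 0 (N = 6*0 = 0)
1/U(W(N, u)) = 1/((-14/25)**2) = 1/(196/625) = 625/196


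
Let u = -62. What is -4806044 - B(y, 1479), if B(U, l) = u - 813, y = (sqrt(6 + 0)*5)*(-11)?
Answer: -4805169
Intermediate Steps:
y = -55*sqrt(6) (y = (sqrt(6)*5)*(-11) = (5*sqrt(6))*(-11) = -55*sqrt(6) ≈ -134.72)
B(U, l) = -875 (B(U, l) = -62 - 813 = -875)
-4806044 - B(y, 1479) = -4806044 - 1*(-875) = -4806044 + 875 = -4805169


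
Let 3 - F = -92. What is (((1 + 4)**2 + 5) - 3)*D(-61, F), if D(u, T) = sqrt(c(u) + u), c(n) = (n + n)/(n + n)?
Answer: 54*I*sqrt(15) ≈ 209.14*I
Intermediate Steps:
c(n) = 1 (c(n) = (2*n)/((2*n)) = (2*n)*(1/(2*n)) = 1)
F = 95 (F = 3 - 1*(-92) = 3 + 92 = 95)
D(u, T) = sqrt(1 + u)
(((1 + 4)**2 + 5) - 3)*D(-61, F) = (((1 + 4)**2 + 5) - 3)*sqrt(1 - 61) = ((5**2 + 5) - 3)*sqrt(-60) = ((25 + 5) - 3)*(2*I*sqrt(15)) = (30 - 3)*(2*I*sqrt(15)) = 27*(2*I*sqrt(15)) = 54*I*sqrt(15)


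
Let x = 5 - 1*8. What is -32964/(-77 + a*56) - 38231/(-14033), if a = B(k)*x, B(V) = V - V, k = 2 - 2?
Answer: 465527599/1080541 ≈ 430.83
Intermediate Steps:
x = -3 (x = 5 - 8 = -3)
k = 0
B(V) = 0
a = 0 (a = 0*(-3) = 0)
-32964/(-77 + a*56) - 38231/(-14033) = -32964/(-77 + 0*56) - 38231/(-14033) = -32964/(-77 + 0) - 38231*(-1/14033) = -32964/(-77) + 38231/14033 = -32964*(-1/77) + 38231/14033 = 32964/77 + 38231/14033 = 465527599/1080541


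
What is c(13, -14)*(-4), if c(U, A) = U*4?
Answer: -208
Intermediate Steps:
c(U, A) = 4*U
c(13, -14)*(-4) = (4*13)*(-4) = 52*(-4) = -208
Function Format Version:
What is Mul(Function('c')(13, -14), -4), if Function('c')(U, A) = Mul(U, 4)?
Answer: -208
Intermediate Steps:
Function('c')(U, A) = Mul(4, U)
Mul(Function('c')(13, -14), -4) = Mul(Mul(4, 13), -4) = Mul(52, -4) = -208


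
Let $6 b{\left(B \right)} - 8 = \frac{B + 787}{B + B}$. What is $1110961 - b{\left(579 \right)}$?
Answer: $\frac{3859473199}{3474} \approx 1.111 \cdot 10^{6}$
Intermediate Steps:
$b{\left(B \right)} = \frac{4}{3} + \frac{787 + B}{12 B}$ ($b{\left(B \right)} = \frac{4}{3} + \frac{\left(B + 787\right) \frac{1}{B + B}}{6} = \frac{4}{3} + \frac{\left(787 + B\right) \frac{1}{2 B}}{6} = \frac{4}{3} + \frac{\frac{1}{2} \frac{1}{B} \left(787 + B\right)}{6} = \frac{4}{3} + \frac{787 + B}{12 B}$)
$1110961 - b{\left(579 \right)} = 1110961 - \frac{787 + 17 \cdot 579}{12 \cdot 579} = 1110961 - \frac{1}{12} \cdot \frac{1}{579} \left(787 + 9843\right) = 1110961 - \frac{1}{12} \cdot \frac{1}{579} \cdot 10630 = 1110961 - \frac{5315}{3474} = \frac{3859473199}{3474}$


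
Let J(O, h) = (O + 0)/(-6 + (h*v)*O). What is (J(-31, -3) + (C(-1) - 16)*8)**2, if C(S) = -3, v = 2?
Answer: 750266881/32400 ≈ 23156.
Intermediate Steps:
J(O, h) = O/(-6 + 2*O*h) (J(O, h) = (O + 0)/(-6 + (h*2)*O) = O/(-6 + (2*h)*O) = O/(-6 + 2*O*h))
(J(-31, -3) + (C(-1) - 16)*8)**2 = ((1/2)*(-31)/(-3 - 31*(-3)) + (-3 - 16)*8)**2 = ((1/2)*(-31)/(-3 + 93) - 19*8)**2 = ((1/2)*(-31)/90 - 152)**2 = ((1/2)*(-31)*(1/90) - 152)**2 = (-31/180 - 152)**2 = (-27391/180)**2 = 750266881/32400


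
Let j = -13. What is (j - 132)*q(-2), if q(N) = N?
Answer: 290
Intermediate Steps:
(j - 132)*q(-2) = (-13 - 132)*(-2) = -145*(-2) = 290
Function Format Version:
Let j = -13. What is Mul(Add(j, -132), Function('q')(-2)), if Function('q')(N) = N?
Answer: 290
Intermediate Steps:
Mul(Add(j, -132), Function('q')(-2)) = Mul(Add(-13, -132), -2) = Mul(-145, -2) = 290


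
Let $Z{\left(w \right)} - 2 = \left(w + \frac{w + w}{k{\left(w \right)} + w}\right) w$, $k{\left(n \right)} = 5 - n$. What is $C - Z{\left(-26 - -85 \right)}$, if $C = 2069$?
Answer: $- \frac{14032}{5} \approx -2806.4$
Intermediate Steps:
$Z{\left(w \right)} = 2 + \frac{7 w^{2}}{5}$ ($Z{\left(w \right)} = 2 + \left(w + \frac{w + w}{\left(5 - w\right) + w}\right) w = 2 + \left(w + \frac{2 w}{5}\right) w = 2 + \frac{7 w}{5} w = 2 + \frac{7 w^{2}}{5}$)
$C - Z{\left(-26 - -85 \right)} = 2069 - \left(2 + \frac{7 \left(-26 - -85\right)^{2}}{5}\right) = 2069 - \left(2 + \frac{7 \left(-26 + 85\right)^{2}}{5}\right) = 2069 - \left(2 + \frac{7 \cdot 59^{2}}{5}\right) = 2069 - \left(2 + \frac{7}{5} \cdot 3481\right) = 2069 - \left(2 + \frac{24367}{5}\right) = 2069 - \frac{24377}{5} = - \frac{14032}{5}$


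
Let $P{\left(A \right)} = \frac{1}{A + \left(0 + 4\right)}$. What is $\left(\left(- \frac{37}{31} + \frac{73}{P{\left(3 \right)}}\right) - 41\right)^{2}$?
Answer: $\frac{211208089}{961} \approx 2.1978 \cdot 10^{5}$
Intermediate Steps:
$P{\left(A \right)} = \frac{1}{4 + A}$ ($P{\left(A \right)} = \frac{1}{A + 4} = \frac{1}{4 + A}$)
$\left(\left(- \frac{37}{31} + \frac{73}{P{\left(3 \right)}}\right) - 41\right)^{2} = \left(\left(- \frac{37}{31} + \frac{73}{\frac{1}{4 + 3}}\right) - 41\right)^{2} = \left(\left(\left(-37\right) \frac{1}{31} + \frac{73}{\frac{1}{7}}\right) - 41\right)^{2} = \left(\left(- \frac{37}{31} + 73 \frac{1}{\frac{1}{7}}\right) - 41\right)^{2} = \left(\left(- \frac{37}{31} + 73 \cdot 7\right) - 41\right)^{2} = \left(\left(- \frac{37}{31} + 511\right) - 41\right)^{2} = \left(\frac{15804}{31} - 41\right)^{2} = \left(\frac{14533}{31}\right)^{2} = \frac{211208089}{961}$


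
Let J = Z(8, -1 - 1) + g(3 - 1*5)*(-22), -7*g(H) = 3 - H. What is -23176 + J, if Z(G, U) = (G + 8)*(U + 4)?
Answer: -161898/7 ≈ -23128.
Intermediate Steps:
g(H) = -3/7 + H/7 (g(H) = -(3 - H)/7 = -3/7 + H/7)
Z(G, U) = (4 + U)*(8 + G) (Z(G, U) = (8 + G)*(4 + U) = (4 + U)*(8 + G))
J = 334/7 (J = (32 + 4*8 + 8*(-1 - 1) + 8*(-1 - 1)) + (-3/7 + (3 - 1*5)/7)*(-22) = (32 + 32 + 8*(-2) + 8*(-2)) + (-3/7 + (3 - 5)/7)*(-22) = (32 + 32 - 16 - 16) + (-3/7 + (⅐)*(-2))*(-22) = 32 + (-3/7 - 2/7)*(-22) = 32 - 5/7*(-22) = 32 + 110/7 = 334/7 ≈ 47.714)
-23176 + J = -23176 + 334/7 = -161898/7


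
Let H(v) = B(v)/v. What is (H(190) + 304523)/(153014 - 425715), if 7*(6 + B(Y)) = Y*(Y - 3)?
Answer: -202525539/181346165 ≈ -1.1168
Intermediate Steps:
B(Y) = -6 + Y*(-3 + Y)/7 (B(Y) = -6 + (Y*(Y - 3))/7 = -6 + (Y*(-3 + Y))/7 = -6 + Y*(-3 + Y)/7)
H(v) = (-6 - 3*v/7 + v²/7)/v
(H(190) + 304523)/(153014 - 425715) = ((-3/7 - 6/190 + (⅐)*190) + 304523)/(153014 - 425715) = ((-3/7 - 6*1/190 + 190/7) + 304523)/(-272701) = ((-3/7 - 3/95 + 190/7) + 304523)*(-1/272701) = (17744/665 + 304523)*(-1/272701) = (202525539/665)*(-1/272701) = -202525539/181346165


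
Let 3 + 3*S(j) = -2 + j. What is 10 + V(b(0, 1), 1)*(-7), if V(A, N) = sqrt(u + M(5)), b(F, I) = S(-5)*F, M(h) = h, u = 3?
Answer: 10 - 14*sqrt(2) ≈ -9.7990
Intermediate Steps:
S(j) = -5/3 + j/3 (S(j) = -1 + (-2 + j)/3 = -1 + (-2/3 + j/3) = -5/3 + j/3)
b(F, I) = -10*F/3 (b(F, I) = (-5/3 + (1/3)*(-5))*F = (-5/3 - 5/3)*F = -10*F/3)
V(A, N) = 2*sqrt(2) (V(A, N) = sqrt(3 + 5) = sqrt(8) = 2*sqrt(2))
10 + V(b(0, 1), 1)*(-7) = 10 + (2*sqrt(2))*(-7) = 10 - 14*sqrt(2)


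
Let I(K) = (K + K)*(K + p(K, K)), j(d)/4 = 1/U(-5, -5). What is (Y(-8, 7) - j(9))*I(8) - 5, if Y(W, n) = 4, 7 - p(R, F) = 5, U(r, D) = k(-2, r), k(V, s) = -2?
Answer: 955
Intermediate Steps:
U(r, D) = -2
p(R, F) = 2 (p(R, F) = 7 - 1*5 = 7 - 5 = 2)
j(d) = -2 (j(d) = 4/(-2) = 4*(-1/2) = -2)
I(K) = 2*K*(2 + K) (I(K) = (K + K)*(K + 2) = (2*K)*(2 + K) = 2*K*(2 + K))
(Y(-8, 7) - j(9))*I(8) - 5 = (4 - 1*(-2))*(2*8*(2 + 8)) - 5 = (4 + 2)*(2*8*10) - 5 = 6*160 - 5 = 960 - 5 = 955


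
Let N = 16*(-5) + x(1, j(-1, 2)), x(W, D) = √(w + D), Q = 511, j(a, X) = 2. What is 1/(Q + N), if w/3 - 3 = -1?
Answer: 431/185753 - 2*√2/185753 ≈ 0.0023051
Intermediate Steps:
w = 6 (w = 9 + 3*(-1) = 9 - 3 = 6)
x(W, D) = √(6 + D)
N = -80 + 2*√2 (N = 16*(-5) + √(6 + 2) = -80 + √8 = -80 + 2*√2 ≈ -77.172)
1/(Q + N) = 1/(511 + (-80 + 2*√2)) = 1/(431 + 2*√2)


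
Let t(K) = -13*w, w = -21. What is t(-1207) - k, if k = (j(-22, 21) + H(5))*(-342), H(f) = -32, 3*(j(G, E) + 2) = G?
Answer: -13863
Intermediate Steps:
j(G, E) = -2 + G/3
t(K) = 273 (t(K) = -13*(-21) = 273)
k = 14136 (k = ((-2 + (1/3)*(-22)) - 32)*(-342) = ((-2 - 22/3) - 32)*(-342) = (-28/3 - 32)*(-342) = -124/3*(-342) = 14136)
t(-1207) - k = 273 - 1*14136 = 273 - 14136 = -13863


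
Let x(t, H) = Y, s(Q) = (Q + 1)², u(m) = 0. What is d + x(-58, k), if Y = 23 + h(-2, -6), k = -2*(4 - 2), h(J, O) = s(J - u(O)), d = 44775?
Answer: 44799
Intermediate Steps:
s(Q) = (1 + Q)²
h(J, O) = (1 + J)² (h(J, O) = (1 + (J - 1*0))² = (1 + (J + 0))² = (1 + J)²)
k = -4 (k = -2*2 = -4)
Y = 24 (Y = 23 + (1 - 2)² = 23 + (-1)² = 23 + 1 = 24)
x(t, H) = 24
d + x(-58, k) = 44775 + 24 = 44799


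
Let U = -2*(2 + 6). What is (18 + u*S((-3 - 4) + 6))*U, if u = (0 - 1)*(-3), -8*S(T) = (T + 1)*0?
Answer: -288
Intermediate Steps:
S(T) = 0 (S(T) = -(T + 1)*0/8 = -(1 + T)*0/8 = -1/8*0 = 0)
u = 3 (u = -1*(-3) = 3)
U = -16 (U = -2*8 = -16)
(18 + u*S((-3 - 4) + 6))*U = (18 + 3*0)*(-16) = (18 + 0)*(-16) = 18*(-16) = -288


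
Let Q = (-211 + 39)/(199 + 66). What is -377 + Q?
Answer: -100077/265 ≈ -377.65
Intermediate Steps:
Q = -172/265 ≈ -0.64906
-377 + Q = -377 - 172/265 = -100077/265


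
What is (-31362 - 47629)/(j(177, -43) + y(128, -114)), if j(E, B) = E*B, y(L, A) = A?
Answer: 78991/7725 ≈ 10.225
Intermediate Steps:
j(E, B) = B*E
(-31362 - 47629)/(j(177, -43) + y(128, -114)) = (-31362 - 47629)/(-43*177 - 114) = -78991/(-7611 - 114) = -78991/(-7725) = -78991*(-1/7725) = 78991/7725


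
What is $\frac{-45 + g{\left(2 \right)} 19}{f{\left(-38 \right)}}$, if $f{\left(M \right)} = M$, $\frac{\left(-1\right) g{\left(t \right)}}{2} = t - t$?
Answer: $\frac{45}{38} \approx 1.1842$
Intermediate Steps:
$g{\left(t \right)} = 0$ ($g{\left(t \right)} = - 2 \left(t - t\right) = \left(-2\right) 0 = 0$)
$\frac{-45 + g{\left(2 \right)} 19}{f{\left(-38 \right)}} = \frac{-45 + 0 \cdot 19}{-38} = \left(-45 + 0\right) \left(- \frac{1}{38}\right) = \left(-45\right) \left(- \frac{1}{38}\right) = \frac{45}{38}$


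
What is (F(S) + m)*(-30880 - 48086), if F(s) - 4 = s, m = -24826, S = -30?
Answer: 1962463032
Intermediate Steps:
F(s) = 4 + s
(F(S) + m)*(-30880 - 48086) = ((4 - 30) - 24826)*(-30880 - 48086) = (-26 - 24826)*(-78966) = -24852*(-78966) = 1962463032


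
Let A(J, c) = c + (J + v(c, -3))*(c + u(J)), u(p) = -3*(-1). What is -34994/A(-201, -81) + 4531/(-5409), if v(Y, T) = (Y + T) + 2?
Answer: -96310943/39653379 ≈ -2.4288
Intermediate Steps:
v(Y, T) = 2 + T + Y (v(Y, T) = (T + Y) + 2 = 2 + T + Y)
u(p) = 3
A(J, c) = c + (3 + c)*(-1 + J + c) (A(J, c) = c + (J + (2 - 3 + c))*(c + 3) = c + (J + (-1 + c))*(3 + c) = c + (-1 + J + c)*(3 + c) = c + (3 + c)*(-1 + J + c))
-34994/A(-201, -81) + 4531/(-5409) = -34994/(-3 + (-81)**2 + 3*(-201) + 3*(-81) - 201*(-81)) + 4531/(-5409) = -34994/(-3 + 6561 - 603 - 243 + 16281) + 4531*(-1/5409) = -34994/21993 - 4531/5409 = -96310943/39653379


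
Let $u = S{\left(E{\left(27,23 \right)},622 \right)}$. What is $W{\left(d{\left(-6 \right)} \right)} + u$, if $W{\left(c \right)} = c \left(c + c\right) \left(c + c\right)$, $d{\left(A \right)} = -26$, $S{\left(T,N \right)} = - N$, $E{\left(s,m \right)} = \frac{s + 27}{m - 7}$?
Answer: $-70926$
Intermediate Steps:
$E{\left(s,m \right)} = \frac{27 + s}{-7 + m}$
$W{\left(c \right)} = 4 c^{3}$ ($W{\left(c \right)} = c 2 c 2 c = c 4 c^{2} = 4 c^{3}$)
$u = -622$ ($u = \left(-1\right) 622 = -622$)
$W{\left(d{\left(-6 \right)} \right)} + u = 4 \left(-26\right)^{3} - 622 = 4 \left(-17576\right) - 622 = -70304 - 622 = -70926$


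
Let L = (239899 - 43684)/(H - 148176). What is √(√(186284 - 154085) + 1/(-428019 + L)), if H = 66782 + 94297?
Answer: √(-7917471394514 + 3388707788386130596*√32199)/1840844314 ≈ 13.396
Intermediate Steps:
H = 161079
L = 65405/4301 (L = (239899 - 43684)/(161079 - 148176) = 196215/12903 = 196215*(1/12903) = 65405/4301 ≈ 15.207)
√(√(186284 - 154085) + 1/(-428019 + L)) = √(√(186284 - 154085) + 1/(-428019 + 65405/4301)) = √(√32199 + 1/(-1840844314/4301)) = √(√32199 - 4301/1840844314) = √(-4301/1840844314 + √32199)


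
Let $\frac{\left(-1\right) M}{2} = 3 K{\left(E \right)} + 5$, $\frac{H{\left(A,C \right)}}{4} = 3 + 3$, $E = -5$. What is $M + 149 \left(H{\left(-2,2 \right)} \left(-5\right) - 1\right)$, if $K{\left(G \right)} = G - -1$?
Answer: $-18015$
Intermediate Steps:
$H{\left(A,C \right)} = 24$ ($H{\left(A,C \right)} = 4 \left(3 + 3\right) = 4 \cdot 6 = 24$)
$K{\left(G \right)} = 1 + G$ ($K{\left(G \right)} = G + 1 = 1 + G$)
$M = 14$ ($M = - 2 \left(3 \left(1 - 5\right) + 5\right) = - 2 \left(3 \left(-4\right) + 5\right) = - 2 \left(-12 + 5\right) = \left(-2\right) \left(-7\right) = 14$)
$M + 149 \left(H{\left(-2,2 \right)} \left(-5\right) - 1\right) = 14 + 149 \left(24 \left(-5\right) - 1\right) = 14 + 149 \left(-120 - 1\right) = 14 + 149 \left(-121\right) = 14 - 18029 = -18015$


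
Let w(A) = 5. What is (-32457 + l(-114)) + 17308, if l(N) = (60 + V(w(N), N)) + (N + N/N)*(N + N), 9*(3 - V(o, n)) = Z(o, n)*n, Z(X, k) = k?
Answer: 9234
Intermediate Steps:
V(o, n) = 3 - n²/9 (V(o, n) = 3 - n*n/9 = 3 - n²/9)
l(N) = 63 - N²/9 + 2*N*(1 + N) (l(N) = (60 + (3 - N²/9)) + (N + N/N)*(N + N) = (63 - N²/9) + (N + 1)*(2*N) = (63 - N²/9) + (1 + N)*(2*N) = (63 - N²/9) + 2*N*(1 + N) = 63 - N²/9 + 2*N*(1 + N))
(-32457 + l(-114)) + 17308 = (-32457 + (63 + 2*(-114) + (17/9)*(-114)²)) + 17308 = (-32457 + (63 - 228 + (17/9)*12996)) + 17308 = (-32457 + (63 - 228 + 24548)) + 17308 = (-32457 + 24383) + 17308 = -8074 + 17308 = 9234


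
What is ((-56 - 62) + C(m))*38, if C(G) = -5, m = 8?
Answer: -4674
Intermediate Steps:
((-56 - 62) + C(m))*38 = ((-56 - 62) - 5)*38 = (-118 - 5)*38 = -123*38 = -4674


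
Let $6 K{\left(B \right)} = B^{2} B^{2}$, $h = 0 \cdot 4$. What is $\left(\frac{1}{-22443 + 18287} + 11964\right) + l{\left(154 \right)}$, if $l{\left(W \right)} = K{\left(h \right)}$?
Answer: $\frac{49722383}{4156} \approx 11964.0$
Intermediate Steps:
$h = 0$
$K{\left(B \right)} = \frac{B^{4}}{6}$ ($K{\left(B \right)} = \frac{B^{2} B^{2}}{6} = \frac{B^{4}}{6}$)
$l{\left(W \right)} = 0$ ($l{\left(W \right)} = \frac{0^{4}}{6} = \frac{1}{6} \cdot 0 = 0$)
$\left(\frac{1}{-22443 + 18287} + 11964\right) + l{\left(154 \right)} = \left(\frac{1}{-22443 + 18287} + 11964\right) + 0 = \left(\frac{1}{-4156} + 11964\right) + 0 = \left(- \frac{1}{4156} + 11964\right) + 0 = \frac{49722383}{4156} + 0 = \frac{49722383}{4156}$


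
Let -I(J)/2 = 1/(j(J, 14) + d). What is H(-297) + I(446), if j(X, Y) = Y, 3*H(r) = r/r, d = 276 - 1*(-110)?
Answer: 197/600 ≈ 0.32833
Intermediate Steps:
d = 386 (d = 276 + 110 = 386)
H(r) = 1/3 (H(r) = (r/r)/3 = (1/3)*1 = 1/3)
I(J) = -1/200 (I(J) = -2/(14 + 386) = -2/400 = -2*1/400 = -1/200)
H(-297) + I(446) = 1/3 - 1/200 = 197/600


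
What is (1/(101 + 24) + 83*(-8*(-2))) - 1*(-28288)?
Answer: 3702001/125 ≈ 29616.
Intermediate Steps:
(1/(101 + 24) + 83*(-8*(-2))) - 1*(-28288) = (1/125 + 83*16) + 28288 = (1/125 + 1328) + 28288 = 166001/125 + 28288 = 3702001/125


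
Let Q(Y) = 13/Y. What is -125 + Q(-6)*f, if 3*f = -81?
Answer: -133/2 ≈ -66.500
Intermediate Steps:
f = -27 (f = (⅓)*(-81) = -27)
-125 + Q(-6)*f = -125 + (13/(-6))*(-27) = -125 + (13*(-⅙))*(-27) = -125 - 13/6*(-27) = -125 + 117/2 = -133/2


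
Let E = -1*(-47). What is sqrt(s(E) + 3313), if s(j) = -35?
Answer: sqrt(3278) ≈ 57.254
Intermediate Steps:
E = 47
sqrt(s(E) + 3313) = sqrt(-35 + 3313) = sqrt(3278)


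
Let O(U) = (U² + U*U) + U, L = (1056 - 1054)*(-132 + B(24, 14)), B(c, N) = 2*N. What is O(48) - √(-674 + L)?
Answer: 4656 - 21*I*√2 ≈ 4656.0 - 29.698*I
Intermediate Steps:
L = -208 (L = (1056 - 1054)*(-132 + 2*14) = 2*(-132 + 28) = 2*(-104) = -208)
O(U) = U + 2*U² (O(U) = (U² + U²) + U = 2*U² + U = U + 2*U²)
O(48) - √(-674 + L) = 48*(1 + 2*48) - √(-674 - 208) = 48*(1 + 96) - √(-882) = 48*97 - 21*I*√2 = 4656 - 21*I*√2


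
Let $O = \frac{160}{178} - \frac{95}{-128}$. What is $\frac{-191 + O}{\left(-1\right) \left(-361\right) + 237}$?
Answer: $- \frac{2157177}{6812416} \approx -0.31665$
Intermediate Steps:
$O = \frac{18695}{11392}$ ($O = 160 \cdot \frac{1}{178} - - \frac{95}{128} = \frac{80}{89} + \frac{95}{128} = \frac{18695}{11392} \approx 1.6411$)
$\frac{-191 + O}{\left(-1\right) \left(-361\right) + 237} = \frac{-191 + \frac{18695}{11392}}{\left(-1\right) \left(-361\right) + 237} = - \frac{2157177}{11392 \left(361 + 237\right)} = - \frac{2157177}{11392 \cdot 598} = \left(- \frac{2157177}{11392}\right) \frac{1}{598} = - \frac{2157177}{6812416}$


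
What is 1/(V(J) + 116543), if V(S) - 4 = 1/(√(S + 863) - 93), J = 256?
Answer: 877598817/102281498486029 + √1119/102281498486029 ≈ 8.5802e-6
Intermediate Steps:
V(S) = 4 + 1/(-93 + √(863 + S)) (V(S) = 4 + 1/(√(S + 863) - 93) = 4 + 1/(√(863 + S) - 93) = 4 + 1/(-93 + √(863 + S)))
1/(V(J) + 116543) = 1/((-371 + 4*√(863 + 256))/(-93 + √(863 + 256)) + 116543) = 1/((-371 + 4*√1119)/(-93 + √1119) + 116543) = 1/(116543 + (-371 + 4*√1119)/(-93 + √1119))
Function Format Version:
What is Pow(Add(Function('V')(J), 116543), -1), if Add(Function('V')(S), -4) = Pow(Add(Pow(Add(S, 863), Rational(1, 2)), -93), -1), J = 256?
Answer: Add(Rational(877598817, 102281498486029), Mul(Rational(1, 102281498486029), Pow(1119, Rational(1, 2)))) ≈ 8.5802e-6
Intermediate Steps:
Function('V')(S) = Add(4, Pow(Add(-93, Pow(Add(863, S), Rational(1, 2))), -1)) (Function('V')(S) = Add(4, Pow(Add(Pow(Add(S, 863), Rational(1, 2)), -93), -1)) = Add(4, Pow(Add(Pow(Add(863, S), Rational(1, 2)), -93), -1)) = Add(4, Pow(Add(-93, Pow(Add(863, S), Rational(1, 2))), -1)))
Pow(Add(Function('V')(J), 116543), -1) = Pow(Add(Mul(Pow(Add(-93, Pow(Add(863, 256), Rational(1, 2))), -1), Add(-371, Mul(4, Pow(Add(863, 256), Rational(1, 2))))), 116543), -1) = Pow(Add(Mul(Pow(Add(-93, Pow(1119, Rational(1, 2))), -1), Add(-371, Mul(4, Pow(1119, Rational(1, 2))))), 116543), -1) = Pow(Add(116543, Mul(Pow(Add(-93, Pow(1119, Rational(1, 2))), -1), Add(-371, Mul(4, Pow(1119, Rational(1, 2)))))), -1)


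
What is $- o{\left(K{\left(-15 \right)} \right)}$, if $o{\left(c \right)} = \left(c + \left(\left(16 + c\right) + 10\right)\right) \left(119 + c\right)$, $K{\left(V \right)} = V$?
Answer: $416$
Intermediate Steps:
$o{\left(c \right)} = \left(26 + 2 c\right) \left(119 + c\right)$ ($o{\left(c \right)} = \left(c + \left(26 + c\right)\right) \left(119 + c\right) = \left(26 + 2 c\right) \left(119 + c\right)$)
$- o{\left(K{\left(-15 \right)} \right)} = - (3094 + 2 \left(-15\right)^{2} + 264 \left(-15\right)) = - (3094 + 2 \cdot 225 - 3960) = - (3094 + 450 - 3960) = \left(-1\right) \left(-416\right) = 416$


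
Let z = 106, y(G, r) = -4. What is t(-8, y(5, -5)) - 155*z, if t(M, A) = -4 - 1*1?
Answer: -16435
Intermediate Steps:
t(M, A) = -5 (t(M, A) = -4 - 1 = -5)
t(-8, y(5, -5)) - 155*z = -5 - 155*106 = -5 - 16430 = -16435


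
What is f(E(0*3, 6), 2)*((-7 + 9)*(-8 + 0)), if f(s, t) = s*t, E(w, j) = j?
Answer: -192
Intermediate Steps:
f(E(0*3, 6), 2)*((-7 + 9)*(-8 + 0)) = (6*2)*((-7 + 9)*(-8 + 0)) = 12*(2*(-8)) = 12*(-16) = -192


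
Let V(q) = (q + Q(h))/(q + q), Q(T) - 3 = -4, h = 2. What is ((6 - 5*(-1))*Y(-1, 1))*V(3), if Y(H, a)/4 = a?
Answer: 44/3 ≈ 14.667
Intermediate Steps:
Q(T) = -1 (Q(T) = 3 - 4 = -1)
Y(H, a) = 4*a
V(q) = (-1 + q)/(2*q) (V(q) = (q - 1)/(q + q) = (-1 + q)/((2*q)) = (-1 + q)*(1/(2*q)) = (-1 + q)/(2*q))
((6 - 5*(-1))*Y(-1, 1))*V(3) = ((6 - 5*(-1))*(4*1))*((½)*(-1 + 3)/3) = ((6 + 5)*4)*((½)*(⅓)*2) = (11*4)*(⅓) = 44*(⅓) = 44/3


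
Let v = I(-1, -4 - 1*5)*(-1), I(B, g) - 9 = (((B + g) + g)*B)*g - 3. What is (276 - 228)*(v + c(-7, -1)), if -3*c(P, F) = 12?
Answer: 7728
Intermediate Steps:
c(P, F) = -4 (c(P, F) = -1/3*12 = -4)
I(B, g) = 6 + B*g*(B + 2*g) (I(B, g) = 9 + ((((B + g) + g)*B)*g - 3) = 9 + (((B + 2*g)*B)*g - 3) = 9 + ((B*(B + 2*g))*g - 3) = 9 + (B*g*(B + 2*g) - 3) = 9 + (-3 + B*g*(B + 2*g)) = 6 + B*g*(B + 2*g))
v = 165 (v = (6 + (-4 - 1*5)*(-1)**2 + 2*(-1)*(-4 - 1*5)**2)*(-1) = (6 + (-4 - 5)*1 + 2*(-1)*(-4 - 5)**2)*(-1) = (6 - 9*1 + 2*(-1)*(-9)**2)*(-1) = (6 - 9 + 2*(-1)*81)*(-1) = (6 - 9 - 162)*(-1) = -165*(-1) = 165)
(276 - 228)*(v + c(-7, -1)) = (276 - 228)*(165 - 4) = 48*161 = 7728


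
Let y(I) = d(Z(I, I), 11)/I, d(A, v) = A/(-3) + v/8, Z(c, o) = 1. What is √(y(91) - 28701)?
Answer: I*√34224895614/1092 ≈ 169.41*I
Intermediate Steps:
d(A, v) = -A/3 + v/8 (d(A, v) = A*(-⅓) + v*(⅛) = -A/3 + v/8)
y(I) = 25/(24*I) (y(I) = (-⅓*1 + (⅛)*11)/I = (-⅓ + 11/8)/I = 25/(24*I))
√(y(91) - 28701) = √((25/24)/91 - 28701) = √((25/24)*(1/91) - 28701) = √(25/2184 - 28701) = √(-62682959/2184) = I*√34224895614/1092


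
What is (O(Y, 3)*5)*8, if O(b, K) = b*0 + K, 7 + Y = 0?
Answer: 120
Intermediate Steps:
Y = -7 (Y = -7 + 0 = -7)
O(b, K) = K (O(b, K) = 0 + K = K)
(O(Y, 3)*5)*8 = (3*5)*8 = 15*8 = 120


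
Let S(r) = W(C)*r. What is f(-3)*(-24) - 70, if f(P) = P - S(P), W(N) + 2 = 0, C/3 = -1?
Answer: 146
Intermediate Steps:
C = -3 (C = 3*(-1) = -3)
W(N) = -2 (W(N) = -2 + 0 = -2)
S(r) = -2*r
f(P) = 3*P (f(P) = P - (-2)*P = P + 2*P = 3*P)
f(-3)*(-24) - 70 = (3*(-3))*(-24) - 70 = -9*(-24) - 70 = 216 - 70 = 146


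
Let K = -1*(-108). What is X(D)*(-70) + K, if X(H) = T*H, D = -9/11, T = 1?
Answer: 1818/11 ≈ 165.27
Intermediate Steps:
K = 108
D = -9/11 (D = -9*1/11 = -9/11 ≈ -0.81818)
X(H) = H (X(H) = 1*H = H)
X(D)*(-70) + K = -9/11*(-70) + 108 = 630/11 + 108 = 1818/11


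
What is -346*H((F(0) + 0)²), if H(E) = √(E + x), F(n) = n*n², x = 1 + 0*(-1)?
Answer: -346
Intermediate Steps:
x = 1 (x = 1 + 0 = 1)
F(n) = n³
H(E) = √(1 + E) (H(E) = √(E + 1) = √(1 + E))
-346*H((F(0) + 0)²) = -346*√(1 + (0³ + 0)²) = -346*√(1 + (0 + 0)²) = -346*√(1 + 0²) = -346*√(1 + 0) = -346*√1 = -346*1 = -346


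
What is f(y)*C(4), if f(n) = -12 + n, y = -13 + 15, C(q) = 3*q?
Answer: -120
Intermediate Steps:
y = 2
f(y)*C(4) = (-12 + 2)*(3*4) = -10*12 = -120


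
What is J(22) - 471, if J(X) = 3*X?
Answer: -405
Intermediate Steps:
J(22) - 471 = 3*22 - 471 = 66 - 471 = -405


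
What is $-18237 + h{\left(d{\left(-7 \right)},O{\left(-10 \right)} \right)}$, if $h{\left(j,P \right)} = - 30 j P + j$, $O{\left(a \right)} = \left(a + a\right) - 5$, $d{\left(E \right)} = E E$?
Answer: $18562$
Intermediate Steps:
$d{\left(E \right)} = E^{2}$
$O{\left(a \right)} = -5 + 2 a$ ($O{\left(a \right)} = 2 a - 5 = -5 + 2 a$)
$h{\left(j,P \right)} = j - 30 P j$ ($h{\left(j,P \right)} = - 30 P j + j = j - 30 P j$)
$-18237 + h{\left(d{\left(-7 \right)},O{\left(-10 \right)} \right)} = -18237 + \left(-7\right)^{2} \left(1 - 30 \left(-5 + 2 \left(-10\right)\right)\right) = -18237 + 49 \left(1 - 30 \left(-5 - 20\right)\right) = -18237 + 49 \left(1 - -750\right) = -18237 + 49 \left(1 + 750\right) = -18237 + 49 \cdot 751 = -18237 + 36799 = 18562$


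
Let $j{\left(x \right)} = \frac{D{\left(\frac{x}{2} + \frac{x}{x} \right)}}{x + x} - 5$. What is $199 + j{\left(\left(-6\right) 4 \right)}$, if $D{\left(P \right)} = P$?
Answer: $\frac{9323}{48} \approx 194.23$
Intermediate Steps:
$j{\left(x \right)} = -5 + \frac{1 + \frac{x}{2}}{2 x}$ ($j{\left(x \right)} = \frac{\frac{x}{2} + \frac{x}{x}}{x + x} - 5 = \frac{x \frac{1}{2} + 1}{2 x} - 5 = \frac{1}{2 x} \left(\frac{x}{2} + 1\right) - 5 = \frac{1}{2 x} \left(1 + \frac{x}{2}\right) - 5 = \frac{1 + \frac{x}{2}}{2 x} - 5 = -5 + \frac{1 + \frac{x}{2}}{2 x}$)
$199 + j{\left(\left(-6\right) 4 \right)} = 199 + \frac{2 - 19 \left(\left(-6\right) 4\right)}{4 \left(\left(-6\right) 4\right)} = 199 + \frac{2 - -456}{4 \left(-24\right)} = 199 + \frac{1}{4} \left(- \frac{1}{24}\right) \left(2 + 456\right) = 199 + \frac{1}{4} \left(- \frac{1}{24}\right) 458 = 199 - \frac{229}{48} = \frac{9323}{48}$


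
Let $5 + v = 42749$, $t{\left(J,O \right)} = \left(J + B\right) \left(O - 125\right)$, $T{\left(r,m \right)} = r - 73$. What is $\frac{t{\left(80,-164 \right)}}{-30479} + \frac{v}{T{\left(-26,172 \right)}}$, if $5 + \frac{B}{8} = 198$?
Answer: $- \frac{14440576}{34683} \approx -416.36$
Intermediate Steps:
$T{\left(r,m \right)} = -73 + r$
$B = 1544$ ($B = -40 + 8 \cdot 198 = -40 + 1584 = 1544$)
$t{\left(J,O \right)} = \left(-125 + O\right) \left(1544 + J\right)$ ($t{\left(J,O \right)} = \left(J + 1544\right) \left(O - 125\right) = \left(1544 + J\right) \left(-125 + O\right) = \left(-125 + O\right) \left(1544 + J\right)$)
$v = 42744$ ($v = -5 + 42749 = 42744$)
$\frac{t{\left(80,-164 \right)}}{-30479} + \frac{v}{T{\left(-26,172 \right)}} = \frac{-193000 - 10000 + 1544 \left(-164\right) + 80 \left(-164\right)}{-30479} + \frac{42744}{-73 - 26} = \left(-193000 - 10000 - 253216 - 13120\right) \left(- \frac{1}{30479}\right) + \frac{42744}{-99} = \left(-469336\right) \left(- \frac{1}{30479}\right) + 42744 \left(- \frac{1}{99}\right) = \frac{16184}{1051} - \frac{14248}{33} = - \frac{14440576}{34683}$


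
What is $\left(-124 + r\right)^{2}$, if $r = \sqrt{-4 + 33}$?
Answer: $\left(124 - \sqrt{29}\right)^{2} \approx 14069.0$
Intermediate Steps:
$r = \sqrt{29} \approx 5.3852$
$\left(-124 + r\right)^{2} = \left(-124 + \sqrt{29}\right)^{2}$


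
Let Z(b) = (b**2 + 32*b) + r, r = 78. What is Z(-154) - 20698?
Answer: -1832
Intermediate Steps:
Z(b) = 78 + b**2 + 32*b (Z(b) = (b**2 + 32*b) + 78 = 78 + b**2 + 32*b)
Z(-154) - 20698 = (78 + (-154)**2 + 32*(-154)) - 20698 = (78 + 23716 - 4928) - 20698 = 18866 - 20698 = -1832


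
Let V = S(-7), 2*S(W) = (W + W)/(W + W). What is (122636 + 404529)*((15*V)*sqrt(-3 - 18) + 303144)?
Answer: 159806906760 + 7907475*I*sqrt(21)/2 ≈ 1.5981e+11 + 1.8118e+7*I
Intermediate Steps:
S(W) = 1/2 (S(W) = ((W + W)/(W + W))/2 = ((2*W)/((2*W)))/2 = ((2*W)*(1/(2*W)))/2 = (1/2)*1 = 1/2)
V = 1/2 ≈ 0.50000
(122636 + 404529)*((15*V)*sqrt(-3 - 18) + 303144) = (122636 + 404529)*((15*(1/2))*sqrt(-3 - 18) + 303144) = 527165*(15*sqrt(-21)/2 + 303144) = 527165*(15*(I*sqrt(21))/2 + 303144) = 527165*(15*I*sqrt(21)/2 + 303144) = 527165*(303144 + 15*I*sqrt(21)/2) = 159806906760 + 7907475*I*sqrt(21)/2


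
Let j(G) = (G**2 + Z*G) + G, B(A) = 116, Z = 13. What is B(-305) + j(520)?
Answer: 277796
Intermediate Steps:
j(G) = G**2 + 14*G (j(G) = (G**2 + 13*G) + G = G**2 + 14*G)
B(-305) + j(520) = 116 + 520*(14 + 520) = 116 + 520*534 = 116 + 277680 = 277796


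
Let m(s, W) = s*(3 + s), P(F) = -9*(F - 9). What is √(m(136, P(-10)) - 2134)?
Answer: √16770 ≈ 129.50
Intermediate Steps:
P(F) = 81 - 9*F (P(F) = -9*(-9 + F) = 81 - 9*F)
√(m(136, P(-10)) - 2134) = √(136*(3 + 136) - 2134) = √(136*139 - 2134) = √(18904 - 2134) = √16770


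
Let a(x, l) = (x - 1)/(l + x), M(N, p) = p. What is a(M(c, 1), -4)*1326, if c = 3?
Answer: 0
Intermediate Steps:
a(x, l) = (-1 + x)/(l + x)
a(M(c, 1), -4)*1326 = ((-1 + 1)/(-4 + 1))*1326 = (0/(-3))*1326 = -1/3*0*1326 = 0*1326 = 0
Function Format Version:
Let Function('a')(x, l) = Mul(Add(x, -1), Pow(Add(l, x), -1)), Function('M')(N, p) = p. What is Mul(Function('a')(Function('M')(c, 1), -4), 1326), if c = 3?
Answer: 0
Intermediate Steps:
Function('a')(x, l) = Mul(Pow(Add(l, x), -1), Add(-1, x)) (Function('a')(x, l) = Mul(Add(-1, x), Pow(Add(l, x), -1)) = Mul(Pow(Add(l, x), -1), Add(-1, x)))
Mul(Function('a')(Function('M')(c, 1), -4), 1326) = Mul(Mul(Pow(Add(-4, 1), -1), Add(-1, 1)), 1326) = Mul(Mul(Pow(-3, -1), 0), 1326) = Mul(Mul(Rational(-1, 3), 0), 1326) = Mul(0, 1326) = 0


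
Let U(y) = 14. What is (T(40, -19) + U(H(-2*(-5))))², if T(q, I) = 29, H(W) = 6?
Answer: 1849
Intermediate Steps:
(T(40, -19) + U(H(-2*(-5))))² = (29 + 14)² = 43² = 1849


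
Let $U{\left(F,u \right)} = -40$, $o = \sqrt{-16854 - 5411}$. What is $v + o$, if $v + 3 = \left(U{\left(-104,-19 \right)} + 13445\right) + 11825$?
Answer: $25227 + i \sqrt{22265} \approx 25227.0 + 149.21 i$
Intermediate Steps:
$o = i \sqrt{22265}$ ($o = \sqrt{-22265} = i \sqrt{22265} \approx 149.21 i$)
$v = 25227$ ($v = -3 + \left(\left(-40 + 13445\right) + 11825\right) = -3 + \left(13405 + 11825\right) = -3 + 25230 = 25227$)
$v + o = 25227 + i \sqrt{22265}$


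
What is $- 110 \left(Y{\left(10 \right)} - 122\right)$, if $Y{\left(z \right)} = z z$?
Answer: $2420$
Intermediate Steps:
$Y{\left(z \right)} = z^{2}$
$- 110 \left(Y{\left(10 \right)} - 122\right) = - 110 \left(10^{2} - 122\right) = - 110 \left(100 - 122\right) = \left(-110\right) \left(-22\right) = 2420$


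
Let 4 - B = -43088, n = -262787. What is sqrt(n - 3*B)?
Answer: I*sqrt(392063) ≈ 626.15*I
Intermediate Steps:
B = 43092 (B = 4 - 1*(-43088) = 4 + 43088 = 43092)
sqrt(n - 3*B) = sqrt(-262787 - 3*43092) = sqrt(-262787 - 129276) = sqrt(-392063) = I*sqrt(392063)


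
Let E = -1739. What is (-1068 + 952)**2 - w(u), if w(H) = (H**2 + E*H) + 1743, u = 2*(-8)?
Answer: -16367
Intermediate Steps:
u = -16
w(H) = 1743 + H**2 - 1739*H (w(H) = (H**2 - 1739*H) + 1743 = 1743 + H**2 - 1739*H)
(-1068 + 952)**2 - w(u) = (-1068 + 952)**2 - (1743 + (-16)**2 - 1739*(-16)) = (-116)**2 - (1743 + 256 + 27824) = 13456 - 1*29823 = 13456 - 29823 = -16367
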